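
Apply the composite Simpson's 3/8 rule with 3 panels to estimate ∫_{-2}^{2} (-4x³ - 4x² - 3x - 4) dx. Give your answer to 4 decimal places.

-37.3333

h = (2 − (-2))/3 = 1.333333.
Nodes x₀,…,x₃ = -2, -0.666667, 0.666667, 2.
f(x) = -4x³ - 4x² - 3x - 4: f₀=18, f₁=-2.592593, f₂=-8.962963, f₃=-58.
(3h/8)·[f₀ + 3f₁ + 3f₂ + f₃] = 0.5·(-74.666667) = -37.3333.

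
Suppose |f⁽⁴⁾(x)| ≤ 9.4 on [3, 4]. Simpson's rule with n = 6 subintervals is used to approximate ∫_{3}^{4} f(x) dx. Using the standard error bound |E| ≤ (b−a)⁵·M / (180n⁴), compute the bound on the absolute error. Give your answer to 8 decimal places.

0.00004029

|E| ≤ (1)⁵·9.4 / (180·6⁴) = 9.4/233280 = 0.00004029.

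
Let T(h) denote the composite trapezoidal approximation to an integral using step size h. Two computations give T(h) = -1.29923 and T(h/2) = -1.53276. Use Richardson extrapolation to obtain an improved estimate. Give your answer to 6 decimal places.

-1.610603

R = (4·T(h/2) − T(h)) / 3 = (4·(-1.53276) − (-1.29923))/3 = (-4.83181)/3 = -1.610603.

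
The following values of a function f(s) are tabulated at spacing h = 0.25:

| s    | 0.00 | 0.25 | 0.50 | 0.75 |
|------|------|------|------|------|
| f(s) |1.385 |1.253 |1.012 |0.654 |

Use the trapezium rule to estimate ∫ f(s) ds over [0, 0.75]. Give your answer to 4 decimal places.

h = 0.25, n = 3.
(h/2)·[y₀ + 2y₁ + 2y₂ + y₃] = 0.125·(6.569) = 0.8211.

0.8211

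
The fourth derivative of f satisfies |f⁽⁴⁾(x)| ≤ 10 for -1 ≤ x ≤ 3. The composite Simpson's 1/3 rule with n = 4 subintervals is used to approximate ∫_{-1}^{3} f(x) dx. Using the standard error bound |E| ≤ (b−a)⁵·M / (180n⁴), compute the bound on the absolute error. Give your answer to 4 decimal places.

|E| ≤ (4)⁵·10 / (180·4⁴) = 10240/46080 = 0.2222.

0.2222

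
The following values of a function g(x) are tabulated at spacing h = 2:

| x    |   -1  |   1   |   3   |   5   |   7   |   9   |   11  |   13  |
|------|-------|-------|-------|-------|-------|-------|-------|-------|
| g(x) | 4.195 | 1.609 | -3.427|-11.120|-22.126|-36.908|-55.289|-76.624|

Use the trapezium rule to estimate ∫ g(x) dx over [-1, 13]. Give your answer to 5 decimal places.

-326.95100

h = 2, n = 7.
(h/2)·[y₀ + 2y₁ + 2y₂ + 2y₃ + 2y₄ + 2y₅ + 2y₆ + y₇] = 1·(-326.951) = -326.95100.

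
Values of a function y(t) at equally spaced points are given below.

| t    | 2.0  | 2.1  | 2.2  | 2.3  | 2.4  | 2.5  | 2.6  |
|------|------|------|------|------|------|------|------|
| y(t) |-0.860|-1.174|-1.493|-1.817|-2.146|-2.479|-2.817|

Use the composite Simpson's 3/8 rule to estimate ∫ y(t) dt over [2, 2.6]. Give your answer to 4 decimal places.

-1.0945

h = 0.1, n = 6.
(3h/8)·[y₀ + 3y₁ + 3y₂ + 2y₃ + 3y₄ + 3y₅ + y₆] = 0.0375·(-29.187) = -1.0945.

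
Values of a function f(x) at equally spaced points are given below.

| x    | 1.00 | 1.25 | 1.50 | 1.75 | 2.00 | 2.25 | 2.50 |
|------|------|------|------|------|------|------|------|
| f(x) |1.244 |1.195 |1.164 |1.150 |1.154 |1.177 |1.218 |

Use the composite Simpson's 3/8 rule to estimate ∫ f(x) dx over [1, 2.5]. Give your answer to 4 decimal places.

1.7655

h = 0.25, n = 6.
(3h/8)·[y₀ + 3y₁ + 3y₂ + 2y₃ + 3y₄ + 3y₅ + y₆] = 0.09375·(18.832) = 1.7655.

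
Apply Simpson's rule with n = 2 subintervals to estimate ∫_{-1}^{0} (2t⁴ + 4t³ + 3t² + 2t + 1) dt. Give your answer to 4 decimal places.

h = (0 − (-1))/2 = 0.5.
Nodes t₀,…,t₂ = -1, -0.5, 0.
f(t) = 2t⁴ + 4t³ + 3t² + 2t + 1: f₀=0, f₁=0.375, f₂=1.
(h/3)·[f₀ + 4f₁ + f₂] = 0.166667·(2.5) = 0.4167.

0.4167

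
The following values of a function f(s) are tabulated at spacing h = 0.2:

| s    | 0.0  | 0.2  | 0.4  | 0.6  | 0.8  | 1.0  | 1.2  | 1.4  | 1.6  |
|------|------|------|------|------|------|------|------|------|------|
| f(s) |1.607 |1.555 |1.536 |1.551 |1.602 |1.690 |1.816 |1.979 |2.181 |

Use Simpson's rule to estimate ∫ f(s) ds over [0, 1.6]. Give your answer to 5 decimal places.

2.71973

h = 0.2, n = 8.
(h/3)·[y₀ + 4y₁ + 2y₂ + 4y₃ + 2y₄ + 4y₅ + 2y₆ + 4y₇ + y₈] = 0.066667·(40.796) = 2.71973.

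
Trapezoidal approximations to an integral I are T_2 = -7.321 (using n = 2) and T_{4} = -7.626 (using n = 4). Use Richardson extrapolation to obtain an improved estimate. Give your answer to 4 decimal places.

R = (4·T_{4} − T_2) / 3 = (4·(-7.626) − (-7.321))/3 = (-23.183)/3 = -7.7277.

-7.7277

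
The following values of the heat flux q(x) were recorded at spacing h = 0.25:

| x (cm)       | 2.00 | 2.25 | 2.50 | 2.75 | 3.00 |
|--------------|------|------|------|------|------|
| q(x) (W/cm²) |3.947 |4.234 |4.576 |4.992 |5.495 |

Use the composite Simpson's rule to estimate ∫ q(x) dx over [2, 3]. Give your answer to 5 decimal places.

4.62483

h = 0.25, n = 4.
(h/3)·[y₀ + 4y₁ + 2y₂ + 4y₃ + y₄] = 0.083333·(55.498) = 4.62483.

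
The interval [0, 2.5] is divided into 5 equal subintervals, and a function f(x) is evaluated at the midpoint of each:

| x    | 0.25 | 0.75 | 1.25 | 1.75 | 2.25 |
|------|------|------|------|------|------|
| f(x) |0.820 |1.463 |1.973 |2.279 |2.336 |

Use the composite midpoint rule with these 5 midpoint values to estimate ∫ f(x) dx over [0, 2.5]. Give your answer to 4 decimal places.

4.4355

h = 0.5, n = 5.
h·[y(m₁) + y(m₂) + y(m₃) + y(m₄) + y(m₅)] = 0.5·(8.871) = 4.4355.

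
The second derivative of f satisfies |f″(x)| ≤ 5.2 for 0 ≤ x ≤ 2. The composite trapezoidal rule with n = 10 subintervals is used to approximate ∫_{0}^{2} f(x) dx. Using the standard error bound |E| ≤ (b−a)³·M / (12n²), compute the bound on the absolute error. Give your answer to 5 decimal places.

|E| ≤ (2)³·5.2 / (12·10²) = 41.6/1200 = 0.03467.

0.03467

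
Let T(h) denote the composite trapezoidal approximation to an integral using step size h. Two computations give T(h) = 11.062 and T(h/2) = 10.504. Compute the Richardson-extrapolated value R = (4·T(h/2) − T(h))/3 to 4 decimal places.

10.3180

R = (4·T(h/2) − T(h)) / 3 = (4·10.504 − 11.062)/3 = (30.954)/3 = 10.3180.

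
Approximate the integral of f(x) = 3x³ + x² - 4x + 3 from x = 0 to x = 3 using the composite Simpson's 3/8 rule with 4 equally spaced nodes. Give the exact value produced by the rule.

60.75

h = (3 − 0)/3 = 1.
Nodes x₀,…,x₃ = 0, 1, 2, 3.
f(x) = 3x³ + x² - 4x + 3: f₀=3, f₁=3, f₂=23, f₃=81.
(3h/8)·[f₀ + 3f₁ + 3f₂ + f₃] = 0.375·(162) = 60.75.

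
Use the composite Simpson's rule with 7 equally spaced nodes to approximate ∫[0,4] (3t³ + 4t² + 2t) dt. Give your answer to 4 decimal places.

293.3333

h = (4 − 0)/6 = 0.666667.
Nodes t₀,…,t₆ = 0, 0.666667, 1.333333, 2, 2.666667, 3.333333, 4.
f(t) = 3t³ + 4t² + 2t: f₀=0, f₁=4, f₂=16.888889, f₃=44, f₄=90.666667, f₅=162.222222, f₆=264.
(h/3)·[f₀ + 4f₁ + 2f₂ + 4f₃ + 2f₄ + 4f₅ + f₆] = 0.222222·(1320) = 293.3333.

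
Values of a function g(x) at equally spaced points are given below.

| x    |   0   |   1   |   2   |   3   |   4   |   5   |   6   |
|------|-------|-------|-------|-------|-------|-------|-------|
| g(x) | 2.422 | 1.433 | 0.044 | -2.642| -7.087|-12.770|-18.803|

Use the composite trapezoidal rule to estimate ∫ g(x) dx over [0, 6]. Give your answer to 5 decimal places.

h = 1, n = 6.
(h/2)·[y₀ + 2y₁ + 2y₂ + 2y₃ + 2y₄ + 2y₅ + y₆] = 0.5·(-58.425) = -29.21250.

-29.21250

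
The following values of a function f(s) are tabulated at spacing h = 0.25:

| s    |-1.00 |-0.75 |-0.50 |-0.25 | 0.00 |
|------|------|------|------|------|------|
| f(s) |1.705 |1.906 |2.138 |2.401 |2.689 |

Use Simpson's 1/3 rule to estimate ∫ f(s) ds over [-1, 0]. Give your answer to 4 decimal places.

h = 0.25, n = 4.
(h/3)·[y₀ + 4y₁ + 2y₂ + 4y₃ + y₄] = 0.083333·(25.898) = 2.1582.

2.1582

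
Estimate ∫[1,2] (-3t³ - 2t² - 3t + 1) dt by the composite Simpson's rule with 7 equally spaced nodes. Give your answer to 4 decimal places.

h = (2 − 1)/6 = 0.166667.
Nodes t₀,…,t₆ = 1, 1.166667, 1.333333, 1.5, 1.666667, 1.833333, 2.
f(t) = -3t³ - 2t² - 3t + 1: f₀=-7, f₁=-9.986111, f₂=-13.666667, f₃=-18.125, f₄=-23.444444, f₅=-29.708333, f₆=-37.
(h/3)·[f₀ + 4f₁ + 2f₂ + 4f₃ + 2f₄ + 4f₅ + f₆] = 0.055556·(-349.5) = -19.4167.

-19.4167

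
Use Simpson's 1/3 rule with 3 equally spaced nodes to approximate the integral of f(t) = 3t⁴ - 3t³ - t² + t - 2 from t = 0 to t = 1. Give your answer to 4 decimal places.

h = (1 − 0)/2 = 0.5.
Nodes t₀,…,t₂ = 0, 0.5, 1.
f(t) = 3t⁴ - 3t³ - t² + t - 2: f₀=-2, f₁=-1.9375, f₂=-2.
(h/3)·[f₀ + 4f₁ + f₂] = 0.166667·(-11.75) = -1.9583.

-1.9583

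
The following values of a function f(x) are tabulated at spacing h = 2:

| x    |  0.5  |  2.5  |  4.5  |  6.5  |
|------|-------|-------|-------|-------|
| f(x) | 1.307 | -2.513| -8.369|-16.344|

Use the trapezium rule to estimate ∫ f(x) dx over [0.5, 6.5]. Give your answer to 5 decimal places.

-36.80100

h = 2, n = 3.
(h/2)·[y₀ + 2y₁ + 2y₂ + y₃] = 1·(-36.801) = -36.80100.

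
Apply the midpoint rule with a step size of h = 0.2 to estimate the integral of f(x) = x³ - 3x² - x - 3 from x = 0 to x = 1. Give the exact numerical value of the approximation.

-4.245

h = (1 − 0)/5 = 0.2.
Midpoints m₁,…,m₅ = 0.1, 0.3, 0.5, 0.7, 0.9.
f(m₁)=-3.129, f(m₂)=-3.543, f(m₃)=-4.125, f(m₄)=-4.827, f(m₅)=-5.601.
h·[f(m₁) + f(m₂) + f(m₃) + f(m₄) + f(m₅)] = 0.2·(-21.225) = -4.245.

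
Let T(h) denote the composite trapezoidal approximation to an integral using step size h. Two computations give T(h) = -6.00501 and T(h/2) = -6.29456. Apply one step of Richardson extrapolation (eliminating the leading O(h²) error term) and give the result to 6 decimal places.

-6.391077

R = (4·T(h/2) − T(h)) / 3 = (4·(-6.29456) − (-6.00501))/3 = (-19.17323)/3 = -6.391077.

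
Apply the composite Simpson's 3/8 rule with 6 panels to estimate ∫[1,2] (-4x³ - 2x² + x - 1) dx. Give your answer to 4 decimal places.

h = (2 − 1)/6 = 0.166667.
Nodes x₀,…,x₆ = 1, 1.166667, 1.333333, 1.5, 1.666667, 1.833333, 2.
f(x) = -4x³ - 2x² + x - 1: f₀=-6, f₁=-8.907407, f₂=-12.703704, f₃=-17.5, f₄=-23.407407, f₅=-30.537037, f₆=-39.
(3h/8)·[f₀ + 3f₁ + 3f₂ + 2f₃ + 3f₄ + 3f₅ + f₆] = 0.0625·(-306.666667) = -19.1667.

-19.1667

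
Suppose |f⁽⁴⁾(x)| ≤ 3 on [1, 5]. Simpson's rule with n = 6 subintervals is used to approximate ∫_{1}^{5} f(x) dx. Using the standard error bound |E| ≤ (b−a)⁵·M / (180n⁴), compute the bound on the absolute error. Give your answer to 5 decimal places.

0.01317

|E| ≤ (4)⁵·3 / (180·6⁴) = 3072/233280 = 0.01317.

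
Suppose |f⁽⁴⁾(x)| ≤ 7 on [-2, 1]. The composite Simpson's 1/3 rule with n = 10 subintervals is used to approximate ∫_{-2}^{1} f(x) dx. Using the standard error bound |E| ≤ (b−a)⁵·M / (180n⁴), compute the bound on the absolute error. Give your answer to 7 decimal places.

0.0009450

|E| ≤ (3)⁵·7 / (180·10⁴) = 1701/1800000 = 0.0009450.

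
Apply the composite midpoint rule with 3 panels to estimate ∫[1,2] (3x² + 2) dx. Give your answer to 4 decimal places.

8.9722

h = (2 − 1)/3 = 0.333333.
Midpoints m₁,…,m₃ = 1.166667, 1.5, 1.833333.
f(m₁)=6.083333, f(m₂)=8.75, f(m₃)=12.083333.
h·[f(m₁) + f(m₂) + f(m₃)] = 0.333333·(26.916667) = 8.9722.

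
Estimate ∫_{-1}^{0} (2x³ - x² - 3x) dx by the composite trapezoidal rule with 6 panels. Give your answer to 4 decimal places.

0.6481

h = (0 − (-1))/6 = 0.166667.
Nodes x₀,…,x₆ = -1, -0.833333, -0.666667, -0.5, -0.333333, -0.166667, 0.
f(x) = 2x³ - x² - 3x: f₀=0, f₁=0.648148, f₂=0.962963, f₃=1, f₄=0.814815, f₅=0.462963, f₆=0.
(h/2)·[f₀ + 2f₁ + 2f₂ + 2f₃ + 2f₄ + 2f₅ + f₆] = 0.083333·(7.777778) = 0.6481.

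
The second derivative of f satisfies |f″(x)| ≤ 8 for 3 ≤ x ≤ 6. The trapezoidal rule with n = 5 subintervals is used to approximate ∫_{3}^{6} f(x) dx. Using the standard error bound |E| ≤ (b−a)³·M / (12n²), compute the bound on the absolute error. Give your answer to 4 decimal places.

|E| ≤ (3)³·8 / (12·5²) = 216/300 = 0.7200.

0.7200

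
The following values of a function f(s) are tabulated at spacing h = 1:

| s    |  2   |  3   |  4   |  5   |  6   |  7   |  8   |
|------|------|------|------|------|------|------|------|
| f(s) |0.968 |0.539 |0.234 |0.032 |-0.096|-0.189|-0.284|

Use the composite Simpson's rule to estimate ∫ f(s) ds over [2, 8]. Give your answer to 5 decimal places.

0.82933

h = 1, n = 6.
(h/3)·[y₀ + 4y₁ + 2y₂ + 4y₃ + 2y₄ + 4y₅ + y₆] = 0.333333·(2.488) = 0.82933.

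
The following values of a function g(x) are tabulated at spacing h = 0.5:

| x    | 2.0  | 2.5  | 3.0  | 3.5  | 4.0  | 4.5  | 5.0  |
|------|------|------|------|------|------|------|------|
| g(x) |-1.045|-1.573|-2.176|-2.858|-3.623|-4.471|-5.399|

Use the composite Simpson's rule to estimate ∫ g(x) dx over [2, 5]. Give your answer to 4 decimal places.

-8.9417

h = 0.5, n = 6.
(h/3)·[y₀ + 4y₁ + 2y₂ + 4y₃ + 2y₄ + 4y₅ + y₆] = 0.166667·(-53.650) = -8.9417.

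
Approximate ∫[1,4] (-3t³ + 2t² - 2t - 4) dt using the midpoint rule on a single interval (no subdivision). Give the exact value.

-130.125

M = (b−a)·f(2.5) = 3·(-43.375) = -130.125.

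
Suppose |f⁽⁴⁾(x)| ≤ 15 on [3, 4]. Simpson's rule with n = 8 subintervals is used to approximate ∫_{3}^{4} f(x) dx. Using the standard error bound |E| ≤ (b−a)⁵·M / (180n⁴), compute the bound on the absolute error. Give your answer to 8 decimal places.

|E| ≤ (1)⁵·15 / (180·8⁴) = 15/737280 = 0.00002035.

0.00002035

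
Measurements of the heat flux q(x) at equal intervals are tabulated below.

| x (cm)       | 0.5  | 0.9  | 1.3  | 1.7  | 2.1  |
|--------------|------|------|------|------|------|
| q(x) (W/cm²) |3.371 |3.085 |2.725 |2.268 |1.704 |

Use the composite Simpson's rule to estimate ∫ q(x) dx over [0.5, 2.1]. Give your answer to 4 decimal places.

4.2583

h = 0.4, n = 4.
(h/3)·[y₀ + 4y₁ + 2y₂ + 4y₃ + y₄] = 0.133333·(31.937) = 4.2583.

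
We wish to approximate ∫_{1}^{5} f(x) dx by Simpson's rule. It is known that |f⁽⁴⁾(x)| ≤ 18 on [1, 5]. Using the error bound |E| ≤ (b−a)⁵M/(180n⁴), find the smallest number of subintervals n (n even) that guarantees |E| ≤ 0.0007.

20

Need 18432/(180n⁴) ≤ 0.0007.
n⁴ ≥ 18432/(180·0.0007) = 146286 ⇒ n ≥ 19.5569, so the smallest even n is 20. (n must be even for Simpson's rule.)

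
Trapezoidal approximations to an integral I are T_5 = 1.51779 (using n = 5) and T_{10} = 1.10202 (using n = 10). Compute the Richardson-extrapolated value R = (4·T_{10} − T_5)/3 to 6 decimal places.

R = (4·T_{10} − T_5) / 3 = (4·1.10202 − 1.51779)/3 = (2.89029)/3 = 0.963430.

0.963430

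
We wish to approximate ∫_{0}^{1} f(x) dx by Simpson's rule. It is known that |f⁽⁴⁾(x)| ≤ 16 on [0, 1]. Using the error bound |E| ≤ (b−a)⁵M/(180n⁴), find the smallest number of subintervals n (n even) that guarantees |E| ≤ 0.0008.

Need 16/(180n⁴) ≤ 0.0008.
n⁴ ≥ 16/(180·0.0008) = 111.111 ⇒ n ≥ 3.2467, so the smallest even n is 4. (n must be even for Simpson's rule.)

4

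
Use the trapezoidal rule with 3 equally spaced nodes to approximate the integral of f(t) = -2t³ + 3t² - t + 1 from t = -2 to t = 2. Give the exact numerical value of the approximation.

h = (2 − (-2))/2 = 2.
Nodes t₀,…,t₂ = -2, 0, 2.
f(t) = -2t³ + 3t² - t + 1: f₀=31, f₁=1, f₂=-5.
(h/2)·[f₀ + 2f₁ + f₂] = 1·(28) = 28.

28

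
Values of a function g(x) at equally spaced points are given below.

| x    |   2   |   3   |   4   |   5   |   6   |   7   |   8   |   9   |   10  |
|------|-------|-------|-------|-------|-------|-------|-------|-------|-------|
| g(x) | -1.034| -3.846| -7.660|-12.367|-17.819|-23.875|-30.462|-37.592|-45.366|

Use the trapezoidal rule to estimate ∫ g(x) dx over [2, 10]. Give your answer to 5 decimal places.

-156.82100

h = 1, n = 8.
(h/2)·[y₀ + 2y₁ + 2y₂ + 2y₃ + 2y₄ + 2y₅ + 2y₆ + 2y₇ + y₈] = 0.5·(-313.642) = -156.82100.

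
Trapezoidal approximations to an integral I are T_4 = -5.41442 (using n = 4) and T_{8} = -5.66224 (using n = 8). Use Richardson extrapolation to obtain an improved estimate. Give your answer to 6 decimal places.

-5.744847

R = (4·T_{8} − T_4) / 3 = (4·(-5.66224) − (-5.41442))/3 = (-17.23454)/3 = -5.744847.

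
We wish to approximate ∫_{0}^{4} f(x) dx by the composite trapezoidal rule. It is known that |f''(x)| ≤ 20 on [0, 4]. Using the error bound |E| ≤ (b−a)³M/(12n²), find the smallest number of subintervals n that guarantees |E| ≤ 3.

Need 1280/(12n²) ≤ 3.
n² ≥ 1280/(12·3) = 35.5556 ⇒ n ≥ 5.9628, so the smallest n is 6.

6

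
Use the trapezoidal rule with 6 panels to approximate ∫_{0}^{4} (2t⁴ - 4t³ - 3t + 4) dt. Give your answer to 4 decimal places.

157.3992

h = (4 − 0)/6 = 0.666667.
Nodes t₀,…,t₆ = 0, 0.666667, 1.333333, 2, 2.666667, 3.333333, 4.
f(t) = 2t⁴ - 4t³ - 3t + 4: f₀=4, f₁=1.209877, f₂=-3.160494, f₃=-2, f₄=21.283951, f₅=92.765432, f₆=248.
(h/2)·[f₀ + 2f₁ + 2f₂ + 2f₃ + 2f₄ + 2f₅ + f₆] = 0.333333·(472.197531) = 157.3992.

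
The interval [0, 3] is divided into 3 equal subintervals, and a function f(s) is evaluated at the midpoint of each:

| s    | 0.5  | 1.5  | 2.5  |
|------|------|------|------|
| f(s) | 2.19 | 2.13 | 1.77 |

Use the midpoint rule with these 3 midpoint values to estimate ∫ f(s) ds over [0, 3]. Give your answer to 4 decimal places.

h = 1, n = 3.
h·[y(m₁) + y(m₂) + y(m₃)] = 1·(6.09) = 6.0900.

6.0900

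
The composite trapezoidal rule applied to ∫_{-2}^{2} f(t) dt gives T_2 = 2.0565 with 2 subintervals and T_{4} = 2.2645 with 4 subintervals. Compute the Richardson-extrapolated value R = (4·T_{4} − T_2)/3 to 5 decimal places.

R = (4·T_{4} − T_2) / 3 = (4·2.2645 − 2.0565)/3 = (7.0015)/3 = 2.33383.

2.33383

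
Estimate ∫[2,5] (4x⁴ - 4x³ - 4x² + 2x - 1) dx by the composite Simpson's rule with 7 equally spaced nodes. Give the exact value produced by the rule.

1727.5

h = (5 − 2)/6 = 0.5.
Nodes x₀,…,x₆ = 2, 2.5, 3, 3.5, 4, 4.5, 5.
f(x) = 4x⁴ - 4x³ - 4x² + 2x - 1: f₀=19, f₁=72.75, f₂=185, f₃=385.75, f₄=711, f₅=1202.75, f₆=1909.
(h/3)·[f₀ + 4f₁ + 2f₂ + 4f₃ + 2f₄ + 4f₅ + f₆] = 0.166667·(10365) = 1727.5.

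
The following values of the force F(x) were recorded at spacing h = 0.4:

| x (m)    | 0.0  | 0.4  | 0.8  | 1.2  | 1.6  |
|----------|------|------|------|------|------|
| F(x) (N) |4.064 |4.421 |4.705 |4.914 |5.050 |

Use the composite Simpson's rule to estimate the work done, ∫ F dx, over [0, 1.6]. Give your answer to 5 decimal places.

h = 0.4, n = 4.
(h/3)·[y₀ + 4y₁ + 2y₂ + 4y₃ + y₄] = 0.133333·(55.864) = 7.44853.

7.44853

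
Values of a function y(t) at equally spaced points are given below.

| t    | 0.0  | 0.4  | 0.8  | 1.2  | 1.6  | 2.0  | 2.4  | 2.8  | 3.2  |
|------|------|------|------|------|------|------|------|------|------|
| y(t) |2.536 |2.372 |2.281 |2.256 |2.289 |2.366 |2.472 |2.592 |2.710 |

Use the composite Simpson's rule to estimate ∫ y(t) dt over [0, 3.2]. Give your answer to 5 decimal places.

h = 0.4, n = 8.
(h/3)·[y₀ + 4y₁ + 2y₂ + 4y₃ + 2y₄ + 4y₅ + 2y₆ + 4y₇ + y₈] = 0.133333·(57.674) = 7.68987.

7.68987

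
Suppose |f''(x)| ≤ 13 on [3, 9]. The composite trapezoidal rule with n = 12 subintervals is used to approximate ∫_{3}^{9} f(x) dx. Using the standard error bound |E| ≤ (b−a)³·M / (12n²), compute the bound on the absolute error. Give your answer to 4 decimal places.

1.6250

|E| ≤ (6)³·13 / (12·12²) = 2808/1728 = 1.6250.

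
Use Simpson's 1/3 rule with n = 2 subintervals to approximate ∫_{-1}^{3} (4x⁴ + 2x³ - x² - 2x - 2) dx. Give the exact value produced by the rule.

h = (3 − (-1))/2 = 2.
Nodes x₀,…,x₂ = -1, 1, 3.
f(x) = 4x⁴ + 2x³ - x² - 2x - 2: f₀=1, f₁=1, f₂=361.
(h/3)·[f₀ + 4f₁ + f₂] = 0.666667·(366) = 244.

244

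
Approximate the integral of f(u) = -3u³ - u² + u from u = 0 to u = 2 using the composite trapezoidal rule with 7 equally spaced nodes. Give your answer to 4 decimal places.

-13.0370

h = (2 − 0)/6 = 0.333333.
Nodes u₀,…,u₆ = 0, 0.333333, 0.666667, 1, 1.333333, 1.666667, 2.
f(u) = -3u³ - u² + u: f₀=0, f₁=0.111111, f₂=-0.666667, f₃=-3, f₄=-7.555556, f₅=-15, f₆=-26.
(h/2)·[f₀ + 2f₁ + 2f₂ + 2f₃ + 2f₄ + 2f₅ + f₆] = 0.166667·(-78.222222) = -13.0370.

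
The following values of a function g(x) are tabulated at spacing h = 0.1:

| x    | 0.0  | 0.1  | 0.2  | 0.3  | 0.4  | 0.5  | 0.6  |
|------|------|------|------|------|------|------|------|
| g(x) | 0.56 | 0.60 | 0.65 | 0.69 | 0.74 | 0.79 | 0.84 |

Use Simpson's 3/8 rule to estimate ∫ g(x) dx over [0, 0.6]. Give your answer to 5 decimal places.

0.41700

h = 0.1, n = 6.
(3h/8)·[y₀ + 3y₁ + 3y₂ + 2y₃ + 3y₄ + 3y₅ + y₆] = 0.0375·(11.12) = 0.41700.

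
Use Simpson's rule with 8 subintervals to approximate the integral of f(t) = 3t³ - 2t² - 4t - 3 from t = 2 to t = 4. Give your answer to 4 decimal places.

h = (4 − 2)/8 = 0.25.
Nodes t₀,…,t₈ = 2, 2.25, 2.5, 2.75, 3, 3.25, 3.5, 3.75, 4.
f(t) = 3t³ - 2t² - 4t - 3: f₀=5, f₁=12.046875, f₂=21.375, f₃=33.265625, f₄=48, f₅=65.859375, f₆=87.125, f₇=112.078125, f₈=141.
(h/3)·[f₀ + 4f₁ + 2f₂ + 4f₃ + 2f₄ + 4f₅ + 2f₆ + 4f₇ + f₈] = 0.083333·(1352) = 112.6667.

112.6667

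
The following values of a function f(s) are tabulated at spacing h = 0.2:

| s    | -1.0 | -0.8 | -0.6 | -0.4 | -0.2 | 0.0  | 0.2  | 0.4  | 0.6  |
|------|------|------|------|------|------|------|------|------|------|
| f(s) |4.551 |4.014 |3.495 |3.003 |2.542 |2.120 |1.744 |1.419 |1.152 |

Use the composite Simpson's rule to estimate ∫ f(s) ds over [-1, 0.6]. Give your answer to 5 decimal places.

h = 0.2, n = 8.
(h/3)·[y₀ + 4y₁ + 2y₂ + 4y₃ + 2y₄ + 4y₅ + 2y₆ + 4y₇ + y₈] = 0.066667·(63.489) = 4.23260.

4.23260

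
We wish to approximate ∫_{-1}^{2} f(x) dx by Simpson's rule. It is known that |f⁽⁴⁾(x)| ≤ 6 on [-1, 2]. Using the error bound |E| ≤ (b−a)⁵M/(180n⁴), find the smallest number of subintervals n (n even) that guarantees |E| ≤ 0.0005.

12

Need 1458/(180n⁴) ≤ 0.0005.
n⁴ ≥ 1458/(180·0.0005) = 16200 ⇒ n ≥ 11.2818, so the smallest even n is 12. (n must be even for Simpson's rule.)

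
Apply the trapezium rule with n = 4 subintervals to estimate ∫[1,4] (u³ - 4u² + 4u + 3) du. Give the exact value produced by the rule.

19.734375

h = (4 − 1)/4 = 0.75.
Nodes u₀,…,u₄ = 1, 1.75, 2.5, 3.25, 4.
f(u) = u³ - 4u² + 4u + 3: f₀=4, f₁=3.109375, f₂=3.625, f₃=8.078125, f₄=19.
(h/2)·[f₀ + 2f₁ + 2f₂ + 2f₃ + f₄] = 0.375·(52.625) = 19.734375.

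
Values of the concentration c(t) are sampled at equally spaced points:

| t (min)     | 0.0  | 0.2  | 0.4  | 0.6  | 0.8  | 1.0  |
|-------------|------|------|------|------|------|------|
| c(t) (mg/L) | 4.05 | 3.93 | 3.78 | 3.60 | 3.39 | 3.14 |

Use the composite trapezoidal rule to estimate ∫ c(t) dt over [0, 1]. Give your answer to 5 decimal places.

3.65900

h = 0.2, n = 5.
(h/2)·[y₀ + 2y₁ + 2y₂ + 2y₃ + 2y₄ + y₅] = 0.1·(36.59) = 3.65900.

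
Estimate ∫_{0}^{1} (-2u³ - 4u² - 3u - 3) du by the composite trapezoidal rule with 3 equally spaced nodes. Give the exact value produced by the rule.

h = (1 − 0)/2 = 0.5.
Nodes u₀,…,u₂ = 0, 0.5, 1.
f(u) = -2u³ - 4u² - 3u - 3: f₀=-3, f₁=-5.75, f₂=-12.
(h/2)·[f₀ + 2f₁ + f₂] = 0.25·(-26.5) = -6.625.

-6.625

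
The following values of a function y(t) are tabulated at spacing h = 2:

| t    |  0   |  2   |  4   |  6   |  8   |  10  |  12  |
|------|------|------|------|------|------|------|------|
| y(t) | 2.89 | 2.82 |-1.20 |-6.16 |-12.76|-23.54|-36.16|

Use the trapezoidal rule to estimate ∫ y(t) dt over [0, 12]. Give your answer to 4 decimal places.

-114.9500

h = 2, n = 6.
(h/2)·[y₀ + 2y₁ + 2y₂ + 2y₃ + 2y₄ + 2y₅ + y₆] = 1·(-114.95) = -114.9500.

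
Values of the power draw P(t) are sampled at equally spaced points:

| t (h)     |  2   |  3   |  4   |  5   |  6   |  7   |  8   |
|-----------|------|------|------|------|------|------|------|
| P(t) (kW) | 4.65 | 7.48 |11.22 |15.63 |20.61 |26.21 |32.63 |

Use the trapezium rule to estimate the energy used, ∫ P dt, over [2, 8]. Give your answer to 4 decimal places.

99.7900

h = 1, n = 6.
(h/2)·[y₀ + 2y₁ + 2y₂ + 2y₃ + 2y₄ + 2y₅ + y₆] = 0.5·(199.58) = 99.7900.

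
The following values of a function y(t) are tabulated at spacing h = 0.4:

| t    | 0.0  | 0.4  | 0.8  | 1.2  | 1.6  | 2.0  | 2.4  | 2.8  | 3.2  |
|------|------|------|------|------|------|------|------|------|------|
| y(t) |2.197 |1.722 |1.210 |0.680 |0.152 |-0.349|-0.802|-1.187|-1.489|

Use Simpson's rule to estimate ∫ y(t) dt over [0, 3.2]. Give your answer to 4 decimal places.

0.7056

h = 0.4, n = 8.
(h/3)·[y₀ + 4y₁ + 2y₂ + 4y₃ + 2y₄ + 4y₅ + 2y₆ + 4y₇ + y₈] = 0.133333·(5.292) = 0.7056.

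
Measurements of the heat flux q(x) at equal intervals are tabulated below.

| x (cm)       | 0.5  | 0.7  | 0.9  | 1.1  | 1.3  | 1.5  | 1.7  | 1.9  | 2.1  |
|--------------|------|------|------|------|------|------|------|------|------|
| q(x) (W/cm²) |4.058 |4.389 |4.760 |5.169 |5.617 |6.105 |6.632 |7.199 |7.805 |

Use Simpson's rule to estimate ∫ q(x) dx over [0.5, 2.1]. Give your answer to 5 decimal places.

h = 0.2, n = 8.
(h/3)·[y₀ + 4y₁ + 2y₂ + 4y₃ + 2y₄ + 4y₅ + 2y₆ + 4y₇ + y₈] = 0.066667·(137.329) = 9.15527.

9.15527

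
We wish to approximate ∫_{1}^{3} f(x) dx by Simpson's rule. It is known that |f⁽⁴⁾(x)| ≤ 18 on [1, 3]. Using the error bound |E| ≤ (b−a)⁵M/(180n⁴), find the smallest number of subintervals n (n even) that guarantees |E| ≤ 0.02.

4

Need 576/(180n⁴) ≤ 0.02.
n⁴ ≥ 576/(180·0.02) = 160 ⇒ n ≥ 3.5566, so the smallest even n is 4. (n must be even for Simpson's rule.)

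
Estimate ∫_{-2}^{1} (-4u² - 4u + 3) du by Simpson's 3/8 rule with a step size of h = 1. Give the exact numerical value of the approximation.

h = (1 − (-2))/3 = 1.
Nodes u₀,…,u₃ = -2, -1, 0, 1.
f(u) = -4u² - 4u + 3: f₀=-5, f₁=3, f₂=3, f₃=-5.
(3h/8)·[f₀ + 3f₁ + 3f₂ + f₃] = 0.375·(8) = 3.

3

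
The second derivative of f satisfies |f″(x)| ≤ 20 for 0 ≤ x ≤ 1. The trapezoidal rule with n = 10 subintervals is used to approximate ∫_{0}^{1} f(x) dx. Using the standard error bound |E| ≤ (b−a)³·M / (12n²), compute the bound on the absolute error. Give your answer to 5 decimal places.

0.01667

|E| ≤ (1)³·20 / (12·10²) = 20/1200 = 0.01667.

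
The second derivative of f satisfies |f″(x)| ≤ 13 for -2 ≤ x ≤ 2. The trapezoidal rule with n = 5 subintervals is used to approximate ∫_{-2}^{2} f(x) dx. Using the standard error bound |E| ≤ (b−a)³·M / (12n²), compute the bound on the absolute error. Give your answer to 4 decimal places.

|E| ≤ (4)³·13 / (12·5²) = 832/300 = 2.7733.

2.7733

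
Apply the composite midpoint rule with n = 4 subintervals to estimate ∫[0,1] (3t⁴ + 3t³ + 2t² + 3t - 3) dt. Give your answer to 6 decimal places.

0.451904

h = (1 − 0)/4 = 0.25.
Midpoints m₁,…,m₄ = 0.125, 0.375, 0.625, 0.875.
f(m₁)=-2.587158203125, f(m₂)=-1.376220703125, f(m₃)=0.846435546875, f(m₄)=4.924560546875.
h·[f(m₁) + f(m₂) + f(m₃) + f(m₄)] = 0.25·(1.8076171875) = 0.451904.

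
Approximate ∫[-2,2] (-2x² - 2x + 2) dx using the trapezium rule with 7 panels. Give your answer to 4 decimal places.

h = (2 − (-2))/7 = 0.571429.
Nodes x₀,…,x₇ = -2, -1.428571, -0.857143, -0.285714, 0.285714, 0.857143, 1.428571, 2.
f(x) = -2x² - 2x + 2: f₀=-2, f₁=0.775510, f₂=2.244898, f₃=2.408163, f₄=1.265306, f₅=-1.183673, f₆=-4.938776, f₇=-10.
(h/2)·[f₀ + 2f₁ + 2f₂ + 2f₃ + 2f₄ + 2f₅ + 2f₆ + f₇] = 0.285714·(-10.857143) = -3.1020.

-3.1020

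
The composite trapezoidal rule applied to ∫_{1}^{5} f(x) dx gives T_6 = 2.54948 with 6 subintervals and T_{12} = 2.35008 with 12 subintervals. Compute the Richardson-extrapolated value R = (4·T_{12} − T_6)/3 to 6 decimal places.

2.283613

R = (4·T_{12} − T_6) / 3 = (4·2.35008 − 2.54948)/3 = (6.85084)/3 = 2.283613.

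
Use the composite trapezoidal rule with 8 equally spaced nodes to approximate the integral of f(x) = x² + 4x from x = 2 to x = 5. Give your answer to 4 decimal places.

81.0918

h = (5 − 2)/7 = 0.428571.
Nodes x₀,…,x₇ = 2, 2.428571, 2.857143, 3.285714, 3.714286, 4.142857, 4.571429, 5.
f(x) = x² + 4x: f₀=12, f₁=15.612245, f₂=19.591837, f₃=23.938776, f₄=28.653061, f₅=33.734694, f₆=39.183673, f₇=45.
(h/2)·[f₀ + 2f₁ + 2f₂ + 2f₃ + 2f₄ + 2f₅ + 2f₆ + f₇] = 0.214286·(378.428571) = 81.0918.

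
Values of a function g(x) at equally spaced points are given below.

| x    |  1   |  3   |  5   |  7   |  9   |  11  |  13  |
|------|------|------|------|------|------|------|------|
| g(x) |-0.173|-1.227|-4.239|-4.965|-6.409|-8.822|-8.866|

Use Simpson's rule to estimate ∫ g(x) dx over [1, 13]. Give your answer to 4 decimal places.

-60.2607

h = 2, n = 6.
(h/3)·[y₀ + 4y₁ + 2y₂ + 4y₃ + 2y₄ + 4y₅ + y₆] = 0.666667·(-90.391) = -60.2607.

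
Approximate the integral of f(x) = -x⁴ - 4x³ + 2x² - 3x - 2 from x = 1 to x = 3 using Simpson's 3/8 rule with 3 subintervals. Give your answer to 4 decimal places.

h = (3 − 1)/3 = 0.666667.
Nodes x₀,…,x₃ = 1, 1.666667, 2.333333, 3.
f(x) = -x⁴ - 4x³ + 2x² - 3x - 2: f₀=-8, f₁=-27.679012, f₂=-78.567901, f₃=-182.
(3h/8)·[f₀ + 3f₁ + 3f₂ + f₃] = 0.25·(-508.740741) = -127.1852.

-127.1852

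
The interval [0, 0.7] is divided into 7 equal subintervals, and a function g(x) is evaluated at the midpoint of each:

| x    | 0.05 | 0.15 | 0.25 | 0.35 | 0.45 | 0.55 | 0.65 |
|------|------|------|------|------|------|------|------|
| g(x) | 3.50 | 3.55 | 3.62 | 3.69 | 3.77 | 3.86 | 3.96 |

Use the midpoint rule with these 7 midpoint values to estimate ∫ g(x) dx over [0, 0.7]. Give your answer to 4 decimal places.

2.5950

h = 0.1, n = 7.
h·[y(m₁) + y(m₂) + y(m₃) + y(m₄) + y(m₅) + y(m₆) + y(m₇)] = 0.1·(25.95) = 2.5950.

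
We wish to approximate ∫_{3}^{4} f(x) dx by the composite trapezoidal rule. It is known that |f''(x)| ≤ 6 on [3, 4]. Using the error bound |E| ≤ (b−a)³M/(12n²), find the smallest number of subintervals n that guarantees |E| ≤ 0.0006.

29

Need 6/(12n²) ≤ 0.0006.
n² ≥ 6/(12·0.0006) = 833.333 ⇒ n ≥ 28.8675, so the smallest n is 29.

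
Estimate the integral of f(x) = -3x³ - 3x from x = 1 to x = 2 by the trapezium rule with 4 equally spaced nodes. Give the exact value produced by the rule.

h = (2 − 1)/3 = 0.333333.
Nodes x₀,…,x₃ = 1, 1.333333, 1.666667, 2.
f(x) = -3x³ - 3x: f₀=-6, f₁=-11.111111, f₂=-18.888889, f₃=-30.
(h/2)·[f₀ + 2f₁ + 2f₂ + f₃] = 0.166667·(-96) = -16.

-16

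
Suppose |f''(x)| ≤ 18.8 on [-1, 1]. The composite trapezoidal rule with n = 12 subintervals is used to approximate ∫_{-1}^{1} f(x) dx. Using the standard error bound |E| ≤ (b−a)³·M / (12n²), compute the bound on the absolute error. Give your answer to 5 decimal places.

0.08704

|E| ≤ (2)³·18.8 / (12·12²) = 150.4/1728 = 0.08704.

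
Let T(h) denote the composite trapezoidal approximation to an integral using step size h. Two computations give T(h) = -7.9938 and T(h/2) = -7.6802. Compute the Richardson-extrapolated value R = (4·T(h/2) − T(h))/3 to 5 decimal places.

-7.57567

R = (4·T(h/2) − T(h)) / 3 = (4·(-7.6802) − (-7.9938))/3 = (-22.7270)/3 = -7.57567.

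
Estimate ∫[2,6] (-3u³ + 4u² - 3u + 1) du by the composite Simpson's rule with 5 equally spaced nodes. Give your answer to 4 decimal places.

h = (6 − 2)/4 = 1.
Nodes u₀,…,u₄ = 2, 3, 4, 5, 6.
f(u) = -3u³ + 4u² - 3u + 1: f₀=-13, f₁=-53, f₂=-139, f₃=-289, f₄=-521.
(h/3)·[f₀ + 4f₁ + 2f₂ + 4f₃ + f₄] = 0.333333·(-2180) = -726.6667.

-726.6667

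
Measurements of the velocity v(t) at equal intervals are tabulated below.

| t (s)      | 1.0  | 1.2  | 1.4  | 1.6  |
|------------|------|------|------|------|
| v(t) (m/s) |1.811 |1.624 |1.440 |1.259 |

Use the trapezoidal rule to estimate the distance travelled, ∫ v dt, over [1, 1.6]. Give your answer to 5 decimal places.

0.91980

h = 0.2, n = 3.
(h/2)·[y₀ + 2y₁ + 2y₂ + y₃] = 0.1·(9.198) = 0.91980.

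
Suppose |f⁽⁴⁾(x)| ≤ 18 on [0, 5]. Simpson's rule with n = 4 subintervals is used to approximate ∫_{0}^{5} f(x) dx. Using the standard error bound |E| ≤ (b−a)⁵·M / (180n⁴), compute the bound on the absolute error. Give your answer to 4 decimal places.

|E| ≤ (5)⁵·18 / (180·4⁴) = 56250/46080 = 1.2207.

1.2207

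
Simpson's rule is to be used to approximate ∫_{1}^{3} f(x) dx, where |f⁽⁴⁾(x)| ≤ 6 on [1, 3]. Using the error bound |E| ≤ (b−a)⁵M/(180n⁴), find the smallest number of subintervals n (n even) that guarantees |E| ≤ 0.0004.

8

Need 192/(180n⁴) ≤ 0.0004.
n⁴ ≥ 192/(180·0.0004) = 2666.67 ⇒ n ≥ 7.1861, so the smallest even n is 8. (n must be even for Simpson's rule.)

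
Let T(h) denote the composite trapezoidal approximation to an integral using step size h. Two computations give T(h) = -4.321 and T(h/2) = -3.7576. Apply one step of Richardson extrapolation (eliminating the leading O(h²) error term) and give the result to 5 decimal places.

R = (4·T(h/2) − T(h)) / 3 = (4·(-3.7576) − (-4.321))/3 = (-10.7094)/3 = -3.56980.

-3.56980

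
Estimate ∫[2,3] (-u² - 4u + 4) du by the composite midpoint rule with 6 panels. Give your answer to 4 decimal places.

h = (3 − 2)/6 = 0.166667.
Midpoints m₁,…,m₆ = 2.083333, 2.25, 2.416667, 2.583333, 2.75, 2.916667.
f(m₁)=-8.673611, f(m₂)=-10.0625, f(m₃)=-11.506944, f(m₄)=-13.006944, f(m₅)=-14.5625, f(m₆)=-16.173611.
h·[f(m₁) + f(m₂) + f(m₃) + f(m₄) + f(m₅) + f(m₆)] = 0.166667·(-73.986111) = -12.3310.

-12.3310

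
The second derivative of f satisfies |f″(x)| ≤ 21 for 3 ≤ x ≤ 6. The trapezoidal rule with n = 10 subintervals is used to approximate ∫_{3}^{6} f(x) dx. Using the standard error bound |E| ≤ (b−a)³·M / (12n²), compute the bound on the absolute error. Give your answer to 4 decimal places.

0.4725

|E| ≤ (3)³·21 / (12·10²) = 567/1200 = 0.4725.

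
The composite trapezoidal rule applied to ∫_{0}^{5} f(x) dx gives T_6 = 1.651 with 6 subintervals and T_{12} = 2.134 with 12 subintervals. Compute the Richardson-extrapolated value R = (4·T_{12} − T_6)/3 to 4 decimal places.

2.2950

R = (4·T_{12} − T_6) / 3 = (4·2.134 − 1.651)/3 = (6.885)/3 = 2.2950.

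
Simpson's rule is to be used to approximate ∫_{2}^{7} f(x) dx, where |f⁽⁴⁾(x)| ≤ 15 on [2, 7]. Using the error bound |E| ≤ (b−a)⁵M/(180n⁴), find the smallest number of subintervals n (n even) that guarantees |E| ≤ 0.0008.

24

Need 46875/(180n⁴) ≤ 0.0008.
n⁴ ≥ 46875/(180·0.0008) = 325521 ⇒ n ≥ 23.8861, so the smallest even n is 24. (n must be even for Simpson's rule.)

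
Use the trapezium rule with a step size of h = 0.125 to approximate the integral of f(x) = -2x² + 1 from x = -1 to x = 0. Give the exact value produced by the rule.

h = (0 − (-1))/8 = 0.125.
Nodes x₀,…,x₈ = -1, -0.875, -0.75, -0.625, -0.5, -0.375, -0.25, -0.125, 0.
f(x) = -2x² + 1: f₀=-1, f₁=-0.53125, f₂=-0.125, f₃=0.21875, f₄=0.5, f₅=0.71875, f₆=0.875, f₇=0.96875, f₈=1.
(h/2)·[f₀ + 2f₁ + 2f₂ + 2f₃ + 2f₄ + 2f₅ + 2f₆ + 2f₇ + f₈] = 0.0625·(5.25) = 0.328125.

0.328125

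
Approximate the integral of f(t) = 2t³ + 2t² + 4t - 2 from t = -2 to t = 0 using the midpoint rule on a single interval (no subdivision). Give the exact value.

M = (b−a)·f(-1) = 2·(-6) = -12.

-12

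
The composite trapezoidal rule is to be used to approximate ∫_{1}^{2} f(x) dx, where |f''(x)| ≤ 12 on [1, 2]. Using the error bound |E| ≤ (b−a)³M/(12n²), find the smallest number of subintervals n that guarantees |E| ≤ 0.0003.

Need 12/(12n²) ≤ 0.0003.
n² ≥ 12/(12·0.0003) = 3333.33 ⇒ n ≥ 57.7350, so the smallest n is 58.

58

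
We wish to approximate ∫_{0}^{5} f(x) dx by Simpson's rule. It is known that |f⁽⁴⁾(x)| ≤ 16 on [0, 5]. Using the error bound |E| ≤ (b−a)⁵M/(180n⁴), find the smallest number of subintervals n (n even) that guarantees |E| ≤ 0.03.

Need 50000/(180n⁴) ≤ 0.03.
n⁴ ≥ 50000/(180·0.03) = 9259.26 ⇒ n ≥ 9.8094, so the smallest even n is 10. (n must be even for Simpson's rule.)

10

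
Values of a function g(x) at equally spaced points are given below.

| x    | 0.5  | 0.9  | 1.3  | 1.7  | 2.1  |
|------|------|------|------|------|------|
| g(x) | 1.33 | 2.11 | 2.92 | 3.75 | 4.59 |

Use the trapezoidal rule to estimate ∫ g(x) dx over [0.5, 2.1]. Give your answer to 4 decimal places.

4.6960

h = 0.4, n = 4.
(h/2)·[y₀ + 2y₁ + 2y₂ + 2y₃ + y₄] = 0.2·(23.48) = 4.6960.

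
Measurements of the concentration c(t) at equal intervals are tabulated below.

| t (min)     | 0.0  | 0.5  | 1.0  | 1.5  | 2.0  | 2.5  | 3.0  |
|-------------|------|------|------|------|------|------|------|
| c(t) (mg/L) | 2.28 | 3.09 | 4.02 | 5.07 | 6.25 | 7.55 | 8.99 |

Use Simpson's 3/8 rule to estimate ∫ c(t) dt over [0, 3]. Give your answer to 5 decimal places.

h = 0.5, n = 6.
(3h/8)·[y₀ + 3y₁ + 3y₂ + 2y₃ + 3y₄ + 3y₅ + y₆] = 0.1875·(84.14) = 15.77625.

15.77625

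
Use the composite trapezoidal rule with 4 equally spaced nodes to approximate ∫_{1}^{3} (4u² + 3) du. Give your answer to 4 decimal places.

h = (3 − 1)/3 = 0.666667.
Nodes u₀,…,u₃ = 1, 1.666667, 2.333333, 3.
f(u) = 4u² + 3: f₀=7, f₁=14.111111, f₂=24.777778, f₃=39.
(h/2)·[f₀ + 2f₁ + 2f₂ + f₃] = 0.333333·(123.777778) = 41.2593.

41.2593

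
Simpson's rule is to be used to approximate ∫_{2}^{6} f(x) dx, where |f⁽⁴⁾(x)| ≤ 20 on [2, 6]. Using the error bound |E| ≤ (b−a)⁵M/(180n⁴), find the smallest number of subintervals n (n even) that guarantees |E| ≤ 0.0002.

Need 20480/(180n⁴) ≤ 0.0002.
n⁴ ≥ 20480/(180·0.0002) = 568889 ⇒ n ≥ 27.4636, so the smallest even n is 28. (n must be even for Simpson's rule.)

28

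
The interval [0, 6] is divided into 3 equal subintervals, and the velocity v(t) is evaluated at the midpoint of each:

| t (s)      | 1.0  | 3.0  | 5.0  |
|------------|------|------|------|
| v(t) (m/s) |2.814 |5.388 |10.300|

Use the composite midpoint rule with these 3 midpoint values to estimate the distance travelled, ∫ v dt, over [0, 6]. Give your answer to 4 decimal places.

h = 2, n = 3.
h·[y(m₁) + y(m₂) + y(m₃)] = 2·(18.502) = 37.0040.

37.0040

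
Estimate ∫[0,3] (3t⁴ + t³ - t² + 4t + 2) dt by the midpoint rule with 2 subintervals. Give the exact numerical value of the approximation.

h = (3 − 0)/2 = 1.5.
Midpoints m₁,…,m₂ = 0.75, 2.25.
f(m₁)=5.80859375, f(m₂)=94.21484375.
h·[f(m₁) + f(m₂)] = 1.5·(100.0234375) = 150.03515625.

150.03515625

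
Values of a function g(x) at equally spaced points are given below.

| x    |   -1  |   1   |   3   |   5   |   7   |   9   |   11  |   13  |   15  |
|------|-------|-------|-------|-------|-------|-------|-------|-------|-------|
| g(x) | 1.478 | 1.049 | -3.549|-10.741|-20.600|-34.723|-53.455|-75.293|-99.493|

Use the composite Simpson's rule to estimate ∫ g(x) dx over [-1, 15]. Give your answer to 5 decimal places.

-488.03667

h = 2, n = 8.
(h/3)·[y₀ + 4y₁ + 2y₂ + 4y₃ + 2y₄ + 4y₅ + 2y₆ + 4y₇ + y₈] = 0.666667·(-732.055) = -488.03667.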